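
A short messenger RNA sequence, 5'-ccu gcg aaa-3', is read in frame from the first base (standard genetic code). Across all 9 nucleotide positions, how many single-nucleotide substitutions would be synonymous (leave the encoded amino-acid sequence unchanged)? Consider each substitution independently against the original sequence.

Codon 1 (CCU, Pro): 3 synonymous substitutions.
Codon 2 (GCG, Ala): 3 synonymous substitutions.
Codon 3 (AAA, Lys): 1 synonymous substitution.
Total: 3 + 3 + 1 = 7.

7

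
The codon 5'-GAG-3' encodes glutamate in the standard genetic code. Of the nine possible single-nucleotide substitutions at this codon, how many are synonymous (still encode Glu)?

1

Position 1: none → 0 synonymous.
Position 2: none → 0 synonymous.
Position 3: GAA → 1 synonymous.
Total: 0 + 0 + 1 = 1.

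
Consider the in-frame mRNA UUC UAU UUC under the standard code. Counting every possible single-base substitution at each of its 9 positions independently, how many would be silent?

3

Codon 1 (UUC, Phe): 1 synonymous substitution.
Codon 2 (UAU, Tyr): 1 synonymous substitution.
Codon 3 (UUC, Phe): 1 synonymous substitution.
Total: 1 + 1 + 1 = 3.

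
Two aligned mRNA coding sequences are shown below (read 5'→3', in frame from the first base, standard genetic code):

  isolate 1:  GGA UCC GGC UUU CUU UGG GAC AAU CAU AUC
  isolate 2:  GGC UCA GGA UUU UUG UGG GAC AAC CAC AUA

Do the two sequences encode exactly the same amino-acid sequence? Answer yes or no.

Codon 1: GGA Gly / GGC Gly — synonymous.
Codon 2: UCC Ser / UCA Ser — synonymous.
Codon 3: GGC Gly / GGA Gly — synonymous.
Codon 4: UUU Phe / UUU Phe — identical.
Codon 5: CUU Leu / UUG Leu — synonymous.
Codon 6: UGG Trp / UGG Trp — identical.
Codon 7: GAC Asp / GAC Asp — identical.
Codon 8: AAU Asn / AAC Asn — synonymous.
Codon 9: CAU His / CAC His — synonymous.
Codon 10: AUC Ile / AUA Ile — synonymous.
Nonsynonymous differences: 0 → same protein.

yes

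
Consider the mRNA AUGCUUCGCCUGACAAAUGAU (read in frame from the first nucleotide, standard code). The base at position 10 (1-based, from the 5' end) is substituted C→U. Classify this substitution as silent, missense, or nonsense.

silent

Position 10 falls in codon 4: CUG → Leu.
After the substitution the codon is UUG → Leu.
Both encode Leu, so the change is synonymous.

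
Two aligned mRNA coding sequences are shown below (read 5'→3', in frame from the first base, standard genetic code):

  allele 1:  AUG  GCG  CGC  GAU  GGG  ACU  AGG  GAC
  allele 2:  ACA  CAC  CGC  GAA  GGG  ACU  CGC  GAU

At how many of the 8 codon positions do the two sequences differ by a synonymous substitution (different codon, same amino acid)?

Codon 1: AUG Met / ACA Thr — nonsynonymous.
Codon 2: GCG Ala / CAC His — nonsynonymous.
Codon 3: CGC Arg / CGC Arg — identical.
Codon 4: GAU Asp / GAA Glu — nonsynonymous.
Codon 5: GGG Gly / GGG Gly — identical.
Codon 6: ACU Thr / ACU Thr — identical.
Codon 7: AGG Arg / CGC Arg — synonymous.
Codon 8: GAC Asp / GAU Asp — synonymous.
Synonymous differences: 2.

2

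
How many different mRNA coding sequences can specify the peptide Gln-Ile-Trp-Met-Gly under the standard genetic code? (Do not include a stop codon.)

24

Gln: 2 codons.
Ile: 3 codons.
Trp: 1 codon.
Met: 1 codon.
Gly: 4 codons.
2 × 3 × 1 × 1 × 4 = 24.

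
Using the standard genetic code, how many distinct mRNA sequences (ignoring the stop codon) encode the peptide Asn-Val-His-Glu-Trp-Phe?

64

Asn: 2 codons.
Val: 4 codons.
His: 2 codons.
Glu: 2 codons.
Trp: 1 codon.
Phe: 2 codons.
2 × 4 × 2 × 2 × 1 × 2 = 64.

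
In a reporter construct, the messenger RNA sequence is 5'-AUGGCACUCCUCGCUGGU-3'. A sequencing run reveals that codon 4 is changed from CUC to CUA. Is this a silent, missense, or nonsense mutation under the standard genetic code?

silent

Position 12 falls in codon 4: CUC → Leu.
After the substitution the codon is CUA → Leu.
Both encode Leu, so the change is synonymous.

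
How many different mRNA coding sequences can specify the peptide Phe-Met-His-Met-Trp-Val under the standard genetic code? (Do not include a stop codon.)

Phe: 2 codons.
Met: 1 codon.
His: 2 codons.
Met: 1 codon.
Trp: 1 codon.
Val: 4 codons.
2 × 1 × 2 × 1 × 1 × 4 = 16.

16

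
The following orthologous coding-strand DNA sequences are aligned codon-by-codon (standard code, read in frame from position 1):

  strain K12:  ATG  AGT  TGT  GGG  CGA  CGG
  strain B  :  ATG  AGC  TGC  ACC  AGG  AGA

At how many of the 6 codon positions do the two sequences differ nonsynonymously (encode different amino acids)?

1

Codon 1: ATG Met / ATG Met — identical.
Codon 2: AGT Ser / AGC Ser — synonymous.
Codon 3: TGT Cys / TGC Cys — synonymous.
Codon 4: GGG Gly / ACC Thr — nonsynonymous.
Codon 5: CGA Arg / AGG Arg — synonymous.
Codon 6: CGG Arg / AGA Arg — synonymous.
Nonsynonymous differences: 1.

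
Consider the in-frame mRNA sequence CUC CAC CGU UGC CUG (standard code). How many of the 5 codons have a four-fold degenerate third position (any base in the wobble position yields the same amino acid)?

Codon 1 CUC (Leu): third position 4-fold.
Codon 2 CAC (His): third position 2-fold.
Codon 3 CGU (Arg): third position 4-fold.
Codon 4 UGC (Cys): third position 2-fold.
Codon 5 CUG (Leu): third position 4-fold.
Four-fold degenerate third positions: 3.

3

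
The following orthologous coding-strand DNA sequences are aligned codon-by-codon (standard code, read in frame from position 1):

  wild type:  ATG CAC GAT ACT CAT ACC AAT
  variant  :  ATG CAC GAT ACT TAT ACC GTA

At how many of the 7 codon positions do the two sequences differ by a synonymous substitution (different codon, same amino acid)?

Codon 1: ATG Met / ATG Met — identical.
Codon 2: CAC His / CAC His — identical.
Codon 3: GAT Asp / GAT Asp — identical.
Codon 4: ACT Thr / ACT Thr — identical.
Codon 5: CAT His / TAT Tyr — nonsynonymous.
Codon 6: ACC Thr / ACC Thr — identical.
Codon 7: AAT Asn / GTA Val — nonsynonymous.
Synonymous differences: 0.

0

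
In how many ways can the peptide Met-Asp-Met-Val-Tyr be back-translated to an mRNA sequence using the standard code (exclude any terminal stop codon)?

Met: 1 codon.
Asp: 2 codons.
Met: 1 codon.
Val: 4 codons.
Tyr: 2 codons.
1 × 2 × 1 × 4 × 2 = 16.

16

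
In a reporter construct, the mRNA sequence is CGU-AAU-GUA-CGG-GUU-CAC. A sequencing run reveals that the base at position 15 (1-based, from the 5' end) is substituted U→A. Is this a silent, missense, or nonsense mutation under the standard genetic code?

Position 15 falls in codon 5: GUU → Val.
After the substitution the codon is GUA → Val.
Both encode Val, so the change is synonymous.

silent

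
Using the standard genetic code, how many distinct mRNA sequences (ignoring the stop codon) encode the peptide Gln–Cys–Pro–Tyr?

32

Gln: 2 codons.
Cys: 2 codons.
Pro: 4 codons.
Tyr: 2 codons.
2 × 2 × 4 × 2 = 32.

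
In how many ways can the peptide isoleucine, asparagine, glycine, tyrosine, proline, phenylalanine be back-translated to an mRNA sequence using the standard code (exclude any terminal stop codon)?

384

Ile: 3 codons.
Asn: 2 codons.
Gly: 4 codons.
Tyr: 2 codons.
Pro: 4 codons.
Phe: 2 codons.
3 × 2 × 4 × 2 × 4 × 2 = 384.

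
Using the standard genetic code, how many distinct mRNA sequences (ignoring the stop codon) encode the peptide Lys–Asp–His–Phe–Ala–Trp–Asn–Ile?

384

Lys: 2 codons.
Asp: 2 codons.
His: 2 codons.
Phe: 2 codons.
Ala: 4 codons.
Trp: 1 codon.
Asn: 2 codons.
Ile: 3 codons.
2 × 2 × 2 × 2 × 4 × 1 × 2 × 3 = 384.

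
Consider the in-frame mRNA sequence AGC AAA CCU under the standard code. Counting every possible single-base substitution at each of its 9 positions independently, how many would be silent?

5

Codon 1 (AGC, Ser): 1 synonymous substitution.
Codon 2 (AAA, Lys): 1 synonymous substitution.
Codon 3 (CCU, Pro): 3 synonymous substitutions.
Total: 1 + 1 + 3 = 5.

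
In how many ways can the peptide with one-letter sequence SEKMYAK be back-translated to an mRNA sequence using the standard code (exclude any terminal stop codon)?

Ser: 6 codons.
Glu: 2 codons.
Lys: 2 codons.
Met: 1 codon.
Tyr: 2 codons.
Ala: 4 codons.
Lys: 2 codons.
6 × 2 × 2 × 1 × 2 × 4 × 2 = 384.

384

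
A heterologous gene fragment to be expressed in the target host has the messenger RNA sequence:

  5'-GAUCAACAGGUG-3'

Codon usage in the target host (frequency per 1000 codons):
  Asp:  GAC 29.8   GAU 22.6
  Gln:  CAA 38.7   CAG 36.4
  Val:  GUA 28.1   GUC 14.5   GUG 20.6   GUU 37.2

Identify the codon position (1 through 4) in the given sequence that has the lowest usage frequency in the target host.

Codon 1 GAU (Asp): 22.6 per 1000.
Codon 2 CAA (Gln): 38.7 per 1000.
Codon 3 CAG (Gln): 36.4 per 1000.
Codon 4 GUG (Val): 20.6 per 1000.
Lowest frequency is 20.6 at codon 4.

4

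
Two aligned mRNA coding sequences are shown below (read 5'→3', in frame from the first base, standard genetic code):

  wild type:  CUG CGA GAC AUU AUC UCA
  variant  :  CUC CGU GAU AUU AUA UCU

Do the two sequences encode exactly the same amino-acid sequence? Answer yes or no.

Codon 1: CUG Leu / CUC Leu — synonymous.
Codon 2: CGA Arg / CGU Arg — synonymous.
Codon 3: GAC Asp / GAU Asp — synonymous.
Codon 4: AUU Ile / AUU Ile — identical.
Codon 5: AUC Ile / AUA Ile — synonymous.
Codon 6: UCA Ser / UCU Ser — synonymous.
Nonsynonymous differences: 0 → same protein.

yes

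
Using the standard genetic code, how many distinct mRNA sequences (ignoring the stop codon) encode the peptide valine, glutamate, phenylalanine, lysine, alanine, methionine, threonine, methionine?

Val: 4 codons.
Glu: 2 codons.
Phe: 2 codons.
Lys: 2 codons.
Ala: 4 codons.
Met: 1 codon.
Thr: 4 codons.
Met: 1 codon.
4 × 2 × 2 × 2 × 4 × 1 × 4 × 1 = 512.

512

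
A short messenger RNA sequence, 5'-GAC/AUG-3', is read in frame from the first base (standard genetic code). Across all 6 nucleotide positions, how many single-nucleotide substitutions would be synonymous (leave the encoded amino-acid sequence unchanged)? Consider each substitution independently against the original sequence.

Codon 1 (GAC, Asp): 1 synonymous substitution.
Codon 2 (AUG, Met): 0 synonymous substitutions.
Total: 1 + 0 = 1.

1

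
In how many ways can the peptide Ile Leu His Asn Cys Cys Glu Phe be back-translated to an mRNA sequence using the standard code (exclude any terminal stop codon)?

1152

Ile: 3 codons.
Leu: 6 codons.
His: 2 codons.
Asn: 2 codons.
Cys: 2 codons.
Cys: 2 codons.
Glu: 2 codons.
Phe: 2 codons.
3 × 6 × 2 × 2 × 2 × 2 × 2 × 2 = 1152.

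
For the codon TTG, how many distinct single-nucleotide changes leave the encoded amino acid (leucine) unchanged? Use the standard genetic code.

Position 1: CTG → 1 synonymous.
Position 2: none → 0 synonymous.
Position 3: TTA → 1 synonymous.
Total: 1 + 0 + 1 = 2.

2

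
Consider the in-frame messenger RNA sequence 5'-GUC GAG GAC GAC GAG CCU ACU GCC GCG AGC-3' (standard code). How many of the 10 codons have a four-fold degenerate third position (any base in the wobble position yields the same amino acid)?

Codon 1 GUC (Val): third position 4-fold.
Codon 2 GAG (Glu): third position 2-fold.
Codon 3 GAC (Asp): third position 2-fold.
Codon 4 GAC (Asp): third position 2-fold.
Codon 5 GAG (Glu): third position 2-fold.
Codon 6 CCU (Pro): third position 4-fold.
Codon 7 ACU (Thr): third position 4-fold.
Codon 8 GCC (Ala): third position 4-fold.
Codon 9 GCG (Ala): third position 4-fold.
Codon 10 AGC (Ser): third position 2-fold.
Four-fold degenerate third positions: 5.

5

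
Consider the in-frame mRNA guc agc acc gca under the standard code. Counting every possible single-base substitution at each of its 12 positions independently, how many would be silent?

10

Codon 1 (GUC, Val): 3 synonymous substitutions.
Codon 2 (AGC, Ser): 1 synonymous substitution.
Codon 3 (ACC, Thr): 3 synonymous substitutions.
Codon 4 (GCA, Ala): 3 synonymous substitutions.
Total: 3 + 1 + 3 + 3 = 10.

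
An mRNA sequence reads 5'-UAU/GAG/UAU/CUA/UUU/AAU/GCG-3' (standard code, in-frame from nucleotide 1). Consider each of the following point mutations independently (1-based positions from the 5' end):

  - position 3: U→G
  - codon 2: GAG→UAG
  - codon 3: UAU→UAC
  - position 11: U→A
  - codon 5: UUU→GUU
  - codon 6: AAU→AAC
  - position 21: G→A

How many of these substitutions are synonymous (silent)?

3

Codon 1: UAU (Tyr) → UAG (Stop) — nonsense.
Codon 2: GAG (Glu) → UAG (Stop) — nonsense.
Codon 3: UAU (Tyr) → UAC (Tyr) — synonymous.
Codon 4: CUA (Leu) → CAA (Gln) — missense.
Codon 5: UUU (Phe) → GUU (Val) — missense.
Codon 6: AAU (Asn) → AAC (Asn) — synonymous.
Codon 7: GCG (Ala) → GCA (Ala) — synonymous.
Synonymous: 3 of 7.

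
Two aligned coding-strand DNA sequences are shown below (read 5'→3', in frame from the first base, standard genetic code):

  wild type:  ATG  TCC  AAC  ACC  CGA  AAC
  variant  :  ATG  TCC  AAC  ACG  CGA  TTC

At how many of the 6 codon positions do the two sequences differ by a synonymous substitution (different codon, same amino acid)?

Codon 1: ATG Met / ATG Met — identical.
Codon 2: TCC Ser / TCC Ser — identical.
Codon 3: AAC Asn / AAC Asn — identical.
Codon 4: ACC Thr / ACG Thr — synonymous.
Codon 5: CGA Arg / CGA Arg — identical.
Codon 6: AAC Asn / TTC Phe — nonsynonymous.
Synonymous differences: 1.

1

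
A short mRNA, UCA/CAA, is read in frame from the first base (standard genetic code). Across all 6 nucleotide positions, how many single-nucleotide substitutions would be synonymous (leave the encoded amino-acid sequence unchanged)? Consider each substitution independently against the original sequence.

Codon 1 (UCA, Ser): 3 synonymous substitutions.
Codon 2 (CAA, Gln): 1 synonymous substitution.
Total: 3 + 1 = 4.

4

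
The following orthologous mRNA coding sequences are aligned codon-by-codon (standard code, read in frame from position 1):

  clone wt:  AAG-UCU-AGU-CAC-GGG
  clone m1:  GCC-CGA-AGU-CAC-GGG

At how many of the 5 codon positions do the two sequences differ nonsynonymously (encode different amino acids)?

Codon 1: AAG Lys / GCC Ala — nonsynonymous.
Codon 2: UCU Ser / CGA Arg — nonsynonymous.
Codon 3: AGU Ser / AGU Ser — identical.
Codon 4: CAC His / CAC His — identical.
Codon 5: GGG Gly / GGG Gly — identical.
Nonsynonymous differences: 2.

2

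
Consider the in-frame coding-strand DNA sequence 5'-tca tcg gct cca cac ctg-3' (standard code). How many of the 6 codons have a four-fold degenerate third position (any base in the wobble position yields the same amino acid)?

Codon 1 TCA (Ser): third position 4-fold.
Codon 2 TCG (Ser): third position 4-fold.
Codon 3 GCT (Ala): third position 4-fold.
Codon 4 CCA (Pro): third position 4-fold.
Codon 5 CAC (His): third position 2-fold.
Codon 6 CTG (Leu): third position 4-fold.
Four-fold degenerate third positions: 5.

5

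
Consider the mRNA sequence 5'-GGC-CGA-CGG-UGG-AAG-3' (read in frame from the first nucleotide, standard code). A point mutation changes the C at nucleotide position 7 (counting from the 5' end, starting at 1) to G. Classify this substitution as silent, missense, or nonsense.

missense

Position 7 falls in codon 3: CGG → Arg.
After the substitution the codon is GGG → Gly.
Arg ≠ Gly, so this is a missense mutation.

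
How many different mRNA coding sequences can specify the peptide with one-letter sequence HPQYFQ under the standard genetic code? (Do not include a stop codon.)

His: 2 codons.
Pro: 4 codons.
Gln: 2 codons.
Tyr: 2 codons.
Phe: 2 codons.
Gln: 2 codons.
2 × 4 × 2 × 2 × 2 × 2 = 128.

128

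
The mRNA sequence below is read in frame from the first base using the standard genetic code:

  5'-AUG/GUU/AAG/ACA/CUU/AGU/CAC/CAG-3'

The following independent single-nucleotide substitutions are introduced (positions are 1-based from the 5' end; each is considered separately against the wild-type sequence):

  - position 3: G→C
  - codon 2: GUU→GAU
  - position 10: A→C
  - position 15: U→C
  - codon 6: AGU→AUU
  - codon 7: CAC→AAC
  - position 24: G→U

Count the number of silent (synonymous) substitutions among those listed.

1

Codon 1: AUG (Met) → AUC (Ile) — missense.
Codon 2: GUU (Val) → GAU (Asp) — missense.
Codon 4: ACA (Thr) → CCA (Pro) — missense.
Codon 5: CUU (Leu) → CUC (Leu) — synonymous.
Codon 6: AGU (Ser) → AUU (Ile) — missense.
Codon 7: CAC (His) → AAC (Asn) — missense.
Codon 8: CAG (Gln) → CAU (His) — missense.
Synonymous: 1 of 7.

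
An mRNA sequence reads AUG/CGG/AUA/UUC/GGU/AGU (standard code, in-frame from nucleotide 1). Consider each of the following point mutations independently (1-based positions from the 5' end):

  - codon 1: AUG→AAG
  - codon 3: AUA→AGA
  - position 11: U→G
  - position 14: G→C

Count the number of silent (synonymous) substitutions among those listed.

Codon 1: AUG (Met) → AAG (Lys) — missense.
Codon 3: AUA (Ile) → AGA (Arg) — missense.
Codon 4: UUC (Phe) → UGC (Cys) — missense.
Codon 5: GGU (Gly) → GCU (Ala) — missense.
Synonymous: 0 of 4.

0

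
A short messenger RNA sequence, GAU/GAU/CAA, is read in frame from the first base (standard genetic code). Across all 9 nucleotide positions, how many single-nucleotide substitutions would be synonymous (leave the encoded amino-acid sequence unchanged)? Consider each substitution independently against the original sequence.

Codon 1 (GAU, Asp): 1 synonymous substitution.
Codon 2 (GAU, Asp): 1 synonymous substitution.
Codon 3 (CAA, Gln): 1 synonymous substitution.
Total: 1 + 1 + 1 = 3.

3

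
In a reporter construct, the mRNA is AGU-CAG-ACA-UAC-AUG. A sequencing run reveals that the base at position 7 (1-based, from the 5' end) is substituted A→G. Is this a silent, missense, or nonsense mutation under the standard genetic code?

missense

Position 7 falls in codon 3: ACA → Thr.
After the substitution the codon is GCA → Ala.
Thr ≠ Ala, so this is a missense mutation.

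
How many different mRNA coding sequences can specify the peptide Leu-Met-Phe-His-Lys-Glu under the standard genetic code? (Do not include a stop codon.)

Leu: 6 codons.
Met: 1 codon.
Phe: 2 codons.
His: 2 codons.
Lys: 2 codons.
Glu: 2 codons.
6 × 1 × 2 × 2 × 2 × 2 = 96.

96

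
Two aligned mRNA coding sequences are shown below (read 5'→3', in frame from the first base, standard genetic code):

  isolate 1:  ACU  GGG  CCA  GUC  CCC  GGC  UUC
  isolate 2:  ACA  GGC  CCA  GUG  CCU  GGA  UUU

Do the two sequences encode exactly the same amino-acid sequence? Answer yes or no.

Codon 1: ACU Thr / ACA Thr — synonymous.
Codon 2: GGG Gly / GGC Gly — synonymous.
Codon 3: CCA Pro / CCA Pro — identical.
Codon 4: GUC Val / GUG Val — synonymous.
Codon 5: CCC Pro / CCU Pro — synonymous.
Codon 6: GGC Gly / GGA Gly — synonymous.
Codon 7: UUC Phe / UUU Phe — synonymous.
Nonsynonymous differences: 0 → same protein.

yes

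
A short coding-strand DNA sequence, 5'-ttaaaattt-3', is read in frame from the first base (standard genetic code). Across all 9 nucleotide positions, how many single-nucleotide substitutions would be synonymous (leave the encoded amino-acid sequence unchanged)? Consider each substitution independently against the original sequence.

Codon 1 (TTA, Leu): 2 synonymous substitutions.
Codon 2 (AAA, Lys): 1 synonymous substitution.
Codon 3 (TTT, Phe): 1 synonymous substitution.
Total: 2 + 1 + 1 = 4.

4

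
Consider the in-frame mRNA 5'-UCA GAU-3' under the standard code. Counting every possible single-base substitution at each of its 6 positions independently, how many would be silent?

4

Codon 1 (UCA, Ser): 3 synonymous substitutions.
Codon 2 (GAU, Asp): 1 synonymous substitution.
Total: 3 + 1 = 4.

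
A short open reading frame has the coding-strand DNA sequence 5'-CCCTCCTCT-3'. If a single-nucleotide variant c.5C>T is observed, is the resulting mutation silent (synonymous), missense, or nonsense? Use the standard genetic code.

Position 5 falls in codon 2: TCC → Ser.
After the substitution the codon is TTC → Phe.
Ser ≠ Phe, so this is a missense mutation.

missense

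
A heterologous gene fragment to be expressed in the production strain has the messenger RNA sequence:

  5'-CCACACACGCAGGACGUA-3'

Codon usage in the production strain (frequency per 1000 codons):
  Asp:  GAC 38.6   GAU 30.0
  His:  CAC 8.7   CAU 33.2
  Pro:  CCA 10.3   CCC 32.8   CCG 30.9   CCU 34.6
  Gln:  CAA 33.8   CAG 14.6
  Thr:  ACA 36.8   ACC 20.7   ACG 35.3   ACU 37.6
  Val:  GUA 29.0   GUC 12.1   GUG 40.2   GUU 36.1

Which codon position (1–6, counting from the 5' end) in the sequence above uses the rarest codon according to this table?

Codon 1 CCA (Pro): 10.3 per 1000.
Codon 2 CAC (His): 8.7 per 1000.
Codon 3 ACG (Thr): 35.3 per 1000.
Codon 4 CAG (Gln): 14.6 per 1000.
Codon 5 GAC (Asp): 38.6 per 1000.
Codon 6 GUA (Val): 29.0 per 1000.
Lowest frequency is 8.7 at codon 2.

2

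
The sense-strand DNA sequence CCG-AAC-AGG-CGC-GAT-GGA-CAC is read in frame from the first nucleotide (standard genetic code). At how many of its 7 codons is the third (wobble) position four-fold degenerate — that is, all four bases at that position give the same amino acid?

3

Codon 1 CCG (Pro): third position 4-fold.
Codon 2 AAC (Asn): third position 2-fold.
Codon 3 AGG (Arg): third position 2-fold.
Codon 4 CGC (Arg): third position 4-fold.
Codon 5 GAT (Asp): third position 2-fold.
Codon 6 GGA (Gly): third position 4-fold.
Codon 7 CAC (His): third position 2-fold.
Four-fold degenerate third positions: 3.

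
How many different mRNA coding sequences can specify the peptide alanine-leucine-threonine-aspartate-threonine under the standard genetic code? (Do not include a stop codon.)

Ala: 4 codons.
Leu: 6 codons.
Thr: 4 codons.
Asp: 2 codons.
Thr: 4 codons.
4 × 6 × 4 × 2 × 4 = 768.

768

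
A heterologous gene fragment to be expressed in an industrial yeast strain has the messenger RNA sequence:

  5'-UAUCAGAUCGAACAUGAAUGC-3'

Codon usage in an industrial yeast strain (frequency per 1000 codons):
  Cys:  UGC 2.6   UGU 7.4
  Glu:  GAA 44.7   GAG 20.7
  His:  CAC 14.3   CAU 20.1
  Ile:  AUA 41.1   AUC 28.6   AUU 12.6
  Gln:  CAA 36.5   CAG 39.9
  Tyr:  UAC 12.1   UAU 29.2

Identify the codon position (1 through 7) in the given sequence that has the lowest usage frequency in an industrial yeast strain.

7

Codon 1 UAU (Tyr): 29.2 per 1000.
Codon 2 CAG (Gln): 39.9 per 1000.
Codon 3 AUC (Ile): 28.6 per 1000.
Codon 4 GAA (Glu): 44.7 per 1000.
Codon 5 CAU (His): 20.1 per 1000.
Codon 6 GAA (Glu): 44.7 per 1000.
Codon 7 UGC (Cys): 2.6 per 1000.
Lowest frequency is 2.6 at codon 7.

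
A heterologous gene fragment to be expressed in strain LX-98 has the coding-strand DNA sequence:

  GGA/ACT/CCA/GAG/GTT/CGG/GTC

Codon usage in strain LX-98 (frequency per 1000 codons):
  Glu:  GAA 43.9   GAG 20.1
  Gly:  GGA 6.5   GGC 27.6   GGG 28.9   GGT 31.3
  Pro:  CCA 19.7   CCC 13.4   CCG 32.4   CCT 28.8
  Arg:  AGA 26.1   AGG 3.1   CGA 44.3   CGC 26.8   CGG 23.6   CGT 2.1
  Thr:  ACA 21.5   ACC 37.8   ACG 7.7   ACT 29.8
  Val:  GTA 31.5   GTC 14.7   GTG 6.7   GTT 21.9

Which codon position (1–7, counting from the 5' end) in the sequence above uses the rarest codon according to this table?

1

Codon 1 GGA (Gly): 6.5 per 1000.
Codon 2 ACT (Thr): 29.8 per 1000.
Codon 3 CCA (Pro): 19.7 per 1000.
Codon 4 GAG (Glu): 20.1 per 1000.
Codon 5 GTT (Val): 21.9 per 1000.
Codon 6 CGG (Arg): 23.6 per 1000.
Codon 7 GTC (Val): 14.7 per 1000.
Lowest frequency is 6.5 at codon 1.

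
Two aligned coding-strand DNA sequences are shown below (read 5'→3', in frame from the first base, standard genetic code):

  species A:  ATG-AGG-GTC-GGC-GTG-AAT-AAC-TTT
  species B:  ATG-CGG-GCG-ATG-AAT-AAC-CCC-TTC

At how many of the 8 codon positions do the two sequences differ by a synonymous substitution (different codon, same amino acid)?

3

Codon 1: ATG Met / ATG Met — identical.
Codon 2: AGG Arg / CGG Arg — synonymous.
Codon 3: GTC Val / GCG Ala — nonsynonymous.
Codon 4: GGC Gly / ATG Met — nonsynonymous.
Codon 5: GTG Val / AAT Asn — nonsynonymous.
Codon 6: AAT Asn / AAC Asn — synonymous.
Codon 7: AAC Asn / CCC Pro — nonsynonymous.
Codon 8: TTT Phe / TTC Phe — synonymous.
Synonymous differences: 3.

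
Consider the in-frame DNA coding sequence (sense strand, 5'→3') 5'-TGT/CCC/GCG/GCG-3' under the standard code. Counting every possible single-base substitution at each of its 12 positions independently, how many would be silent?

10

Codon 1 (TGT, Cys): 1 synonymous substitution.
Codon 2 (CCC, Pro): 3 synonymous substitutions.
Codon 3 (GCG, Ala): 3 synonymous substitutions.
Codon 4 (GCG, Ala): 3 synonymous substitutions.
Total: 1 + 3 + 3 + 3 = 10.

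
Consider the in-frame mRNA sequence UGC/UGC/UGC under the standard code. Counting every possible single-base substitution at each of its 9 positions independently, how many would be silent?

3

Codon 1 (UGC, Cys): 1 synonymous substitution.
Codon 2 (UGC, Cys): 1 synonymous substitution.
Codon 3 (UGC, Cys): 1 synonymous substitution.
Total: 1 + 1 + 1 = 3.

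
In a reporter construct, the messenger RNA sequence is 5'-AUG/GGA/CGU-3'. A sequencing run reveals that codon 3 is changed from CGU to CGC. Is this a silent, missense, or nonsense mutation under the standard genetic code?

Position 9 falls in codon 3: CGU → Arg.
After the substitution the codon is CGC → Arg.
Both encode Arg, so the change is synonymous.

silent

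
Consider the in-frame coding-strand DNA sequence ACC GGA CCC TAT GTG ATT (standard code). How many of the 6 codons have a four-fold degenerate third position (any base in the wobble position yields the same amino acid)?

Codon 1 ACC (Thr): third position 4-fold.
Codon 2 GGA (Gly): third position 4-fold.
Codon 3 CCC (Pro): third position 4-fold.
Codon 4 TAT (Tyr): third position 2-fold.
Codon 5 GTG (Val): third position 4-fold.
Codon 6 ATT (Ile): third position 3-fold.
Four-fold degenerate third positions: 4.

4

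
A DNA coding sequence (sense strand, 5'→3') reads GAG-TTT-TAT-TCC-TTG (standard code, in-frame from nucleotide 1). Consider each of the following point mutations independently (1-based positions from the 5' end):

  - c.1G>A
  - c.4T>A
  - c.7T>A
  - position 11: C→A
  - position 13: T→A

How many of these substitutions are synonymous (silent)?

0

Codon 1: GAG (Glu) → AAG (Lys) — missense.
Codon 2: TTT (Phe) → ATT (Ile) — missense.
Codon 3: TAT (Tyr) → AAT (Asn) — missense.
Codon 4: TCC (Ser) → TAC (Tyr) — missense.
Codon 5: TTG (Leu) → ATG (Met) — missense.
Synonymous: 0 of 5.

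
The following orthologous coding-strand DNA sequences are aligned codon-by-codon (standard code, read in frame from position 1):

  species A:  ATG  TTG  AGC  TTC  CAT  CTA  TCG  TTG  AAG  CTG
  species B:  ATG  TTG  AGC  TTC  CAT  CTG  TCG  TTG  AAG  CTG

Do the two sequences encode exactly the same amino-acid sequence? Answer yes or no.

yes

Codon 1: ATG Met / ATG Met — identical.
Codon 2: TTG Leu / TTG Leu — identical.
Codon 3: AGC Ser / AGC Ser — identical.
Codon 4: TTC Phe / TTC Phe — identical.
Codon 5: CAT His / CAT His — identical.
Codon 6: CTA Leu / CTG Leu — synonymous.
Codon 7: TCG Ser / TCG Ser — identical.
Codon 8: TTG Leu / TTG Leu — identical.
Codon 9: AAG Lys / AAG Lys — identical.
Codon 10: CTG Leu / CTG Leu — identical.
Nonsynonymous differences: 0 → same protein.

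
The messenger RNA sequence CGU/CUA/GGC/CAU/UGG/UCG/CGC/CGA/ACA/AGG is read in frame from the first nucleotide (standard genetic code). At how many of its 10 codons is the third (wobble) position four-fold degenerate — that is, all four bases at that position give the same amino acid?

7

Codon 1 CGU (Arg): third position 4-fold.
Codon 2 CUA (Leu): third position 4-fold.
Codon 3 GGC (Gly): third position 4-fold.
Codon 4 CAU (His): third position 2-fold.
Codon 5 UGG (Trp): third position 1-fold.
Codon 6 UCG (Ser): third position 4-fold.
Codon 7 CGC (Arg): third position 4-fold.
Codon 8 CGA (Arg): third position 4-fold.
Codon 9 ACA (Thr): third position 4-fold.
Codon 10 AGG (Arg): third position 2-fold.
Four-fold degenerate third positions: 7.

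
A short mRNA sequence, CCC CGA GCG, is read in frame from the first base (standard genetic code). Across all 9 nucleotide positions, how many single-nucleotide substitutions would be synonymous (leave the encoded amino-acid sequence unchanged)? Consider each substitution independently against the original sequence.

Codon 1 (CCC, Pro): 3 synonymous substitutions.
Codon 2 (CGA, Arg): 4 synonymous substitutions.
Codon 3 (GCG, Ala): 3 synonymous substitutions.
Total: 3 + 4 + 3 = 10.

10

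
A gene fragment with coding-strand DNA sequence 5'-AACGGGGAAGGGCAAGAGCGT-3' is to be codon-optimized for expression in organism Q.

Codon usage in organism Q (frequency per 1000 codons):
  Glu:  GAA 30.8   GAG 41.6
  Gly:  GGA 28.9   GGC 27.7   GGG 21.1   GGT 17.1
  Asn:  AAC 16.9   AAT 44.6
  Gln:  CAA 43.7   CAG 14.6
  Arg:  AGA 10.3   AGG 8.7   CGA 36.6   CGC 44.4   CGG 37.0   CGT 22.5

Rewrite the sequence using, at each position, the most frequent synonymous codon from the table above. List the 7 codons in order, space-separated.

AAT GGA GAG GGA CAA GAG CGC

Codon 1 (Asn): best is AAT at 44.6.
Codon 2 (Gly): best is GGA at 28.9.
Codon 3 (Glu): best is GAG at 41.6.
Codon 4 (Gly): best is GGA at 28.9.
Codon 5 (Gln): best is CAA at 43.7.
Codon 6 (Glu): best is GAG at 41.6.
Codon 7 (Arg): best is CGC at 44.4.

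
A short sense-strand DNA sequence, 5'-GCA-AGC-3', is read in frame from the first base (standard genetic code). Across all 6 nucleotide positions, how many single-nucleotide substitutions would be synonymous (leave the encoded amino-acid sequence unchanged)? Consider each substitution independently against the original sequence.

Codon 1 (GCA, Ala): 3 synonymous substitutions.
Codon 2 (AGC, Ser): 1 synonymous substitution.
Total: 3 + 1 = 4.

4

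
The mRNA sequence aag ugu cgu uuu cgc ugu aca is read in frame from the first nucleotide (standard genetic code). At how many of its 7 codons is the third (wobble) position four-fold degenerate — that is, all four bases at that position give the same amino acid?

3

Codon 1 AAG (Lys): third position 2-fold.
Codon 2 UGU (Cys): third position 2-fold.
Codon 3 CGU (Arg): third position 4-fold.
Codon 4 UUU (Phe): third position 2-fold.
Codon 5 CGC (Arg): third position 4-fold.
Codon 6 UGU (Cys): third position 2-fold.
Codon 7 ACA (Thr): third position 4-fold.
Four-fold degenerate third positions: 3.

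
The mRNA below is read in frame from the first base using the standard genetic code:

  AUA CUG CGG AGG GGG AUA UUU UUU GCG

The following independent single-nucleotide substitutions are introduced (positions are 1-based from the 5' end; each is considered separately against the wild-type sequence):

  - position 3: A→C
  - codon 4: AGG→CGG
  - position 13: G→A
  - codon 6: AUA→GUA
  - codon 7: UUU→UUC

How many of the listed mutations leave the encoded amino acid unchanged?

3

Codon 1: AUA (Ile) → AUC (Ile) — synonymous.
Codon 4: AGG (Arg) → CGG (Arg) — synonymous.
Codon 5: GGG (Gly) → AGG (Arg) — missense.
Codon 6: AUA (Ile) → GUA (Val) — missense.
Codon 7: UUU (Phe) → UUC (Phe) — synonymous.
Synonymous: 3 of 5.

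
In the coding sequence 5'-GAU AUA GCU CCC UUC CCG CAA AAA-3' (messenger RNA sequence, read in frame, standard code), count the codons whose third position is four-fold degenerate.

Codon 1 GAU (Asp): third position 2-fold.
Codon 2 AUA (Ile): third position 3-fold.
Codon 3 GCU (Ala): third position 4-fold.
Codon 4 CCC (Pro): third position 4-fold.
Codon 5 UUC (Phe): third position 2-fold.
Codon 6 CCG (Pro): third position 4-fold.
Codon 7 CAA (Gln): third position 2-fold.
Codon 8 AAA (Lys): third position 2-fold.
Four-fold degenerate third positions: 3.

3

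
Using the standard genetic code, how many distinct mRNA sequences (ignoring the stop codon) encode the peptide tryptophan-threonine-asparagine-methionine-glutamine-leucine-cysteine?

Trp: 1 codon.
Thr: 4 codons.
Asn: 2 codons.
Met: 1 codon.
Gln: 2 codons.
Leu: 6 codons.
Cys: 2 codons.
1 × 4 × 2 × 1 × 2 × 6 × 2 = 192.

192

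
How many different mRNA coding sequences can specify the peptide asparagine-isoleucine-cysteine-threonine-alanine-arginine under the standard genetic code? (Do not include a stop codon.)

1152

Asn: 2 codons.
Ile: 3 codons.
Cys: 2 codons.
Thr: 4 codons.
Ala: 4 codons.
Arg: 6 codons.
2 × 3 × 2 × 4 × 4 × 6 = 1152.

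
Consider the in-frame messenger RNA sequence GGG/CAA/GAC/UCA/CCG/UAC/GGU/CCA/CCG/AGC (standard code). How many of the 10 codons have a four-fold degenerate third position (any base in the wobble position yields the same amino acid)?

6

Codon 1 GGG (Gly): third position 4-fold.
Codon 2 CAA (Gln): third position 2-fold.
Codon 3 GAC (Asp): third position 2-fold.
Codon 4 UCA (Ser): third position 4-fold.
Codon 5 CCG (Pro): third position 4-fold.
Codon 6 UAC (Tyr): third position 2-fold.
Codon 7 GGU (Gly): third position 4-fold.
Codon 8 CCA (Pro): third position 4-fold.
Codon 9 CCG (Pro): third position 4-fold.
Codon 10 AGC (Ser): third position 2-fold.
Four-fold degenerate third positions: 6.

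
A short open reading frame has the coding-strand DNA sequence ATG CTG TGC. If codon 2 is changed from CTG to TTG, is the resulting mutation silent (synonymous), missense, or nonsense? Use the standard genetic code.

silent

Position 4 falls in codon 2: CTG → Leu.
After the substitution the codon is TTG → Leu.
Both encode Leu, so the change is synonymous.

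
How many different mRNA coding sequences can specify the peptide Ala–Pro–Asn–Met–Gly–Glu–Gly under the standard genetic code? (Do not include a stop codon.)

1024

Ala: 4 codons.
Pro: 4 codons.
Asn: 2 codons.
Met: 1 codon.
Gly: 4 codons.
Glu: 2 codons.
Gly: 4 codons.
4 × 4 × 2 × 1 × 4 × 2 × 4 = 1024.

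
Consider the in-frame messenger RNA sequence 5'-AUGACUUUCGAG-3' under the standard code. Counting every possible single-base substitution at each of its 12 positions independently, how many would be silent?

Codon 1 (AUG, Met): 0 synonymous substitutions.
Codon 2 (ACU, Thr): 3 synonymous substitutions.
Codon 3 (UUC, Phe): 1 synonymous substitution.
Codon 4 (GAG, Glu): 1 synonymous substitution.
Total: 0 + 3 + 1 + 1 = 5.

5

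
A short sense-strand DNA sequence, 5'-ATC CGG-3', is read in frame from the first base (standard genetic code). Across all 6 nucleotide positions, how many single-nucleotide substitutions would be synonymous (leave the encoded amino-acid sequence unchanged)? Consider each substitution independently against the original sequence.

6

Codon 1 (ATC, Ile): 2 synonymous substitutions.
Codon 2 (CGG, Arg): 4 synonymous substitutions.
Total: 2 + 4 = 6.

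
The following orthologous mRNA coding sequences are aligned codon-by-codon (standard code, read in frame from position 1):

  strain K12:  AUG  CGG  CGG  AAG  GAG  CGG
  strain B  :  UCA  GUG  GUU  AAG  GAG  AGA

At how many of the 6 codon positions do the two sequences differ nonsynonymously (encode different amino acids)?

Codon 1: AUG Met / UCA Ser — nonsynonymous.
Codon 2: CGG Arg / GUG Val — nonsynonymous.
Codon 3: CGG Arg / GUU Val — nonsynonymous.
Codon 4: AAG Lys / AAG Lys — identical.
Codon 5: GAG Glu / GAG Glu — identical.
Codon 6: CGG Arg / AGA Arg — synonymous.
Nonsynonymous differences: 3.

3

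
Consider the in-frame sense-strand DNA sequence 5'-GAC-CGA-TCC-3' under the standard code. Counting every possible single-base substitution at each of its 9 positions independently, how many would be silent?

Codon 1 (GAC, Asp): 1 synonymous substitution.
Codon 2 (CGA, Arg): 4 synonymous substitutions.
Codon 3 (TCC, Ser): 3 synonymous substitutions.
Total: 1 + 4 + 3 = 8.

8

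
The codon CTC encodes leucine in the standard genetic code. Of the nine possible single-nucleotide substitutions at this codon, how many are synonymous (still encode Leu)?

3

Position 1: none → 0 synonymous.
Position 2: none → 0 synonymous.
Position 3: CTT, CTA, CTG → 3 synonymous.
Total: 0 + 0 + 3 = 3.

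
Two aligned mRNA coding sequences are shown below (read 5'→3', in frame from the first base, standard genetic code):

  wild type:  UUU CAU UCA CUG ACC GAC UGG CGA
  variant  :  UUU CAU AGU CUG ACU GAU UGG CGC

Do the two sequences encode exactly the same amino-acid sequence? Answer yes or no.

Codon 1: UUU Phe / UUU Phe — identical.
Codon 2: CAU His / CAU His — identical.
Codon 3: UCA Ser / AGU Ser — synonymous.
Codon 4: CUG Leu / CUG Leu — identical.
Codon 5: ACC Thr / ACU Thr — synonymous.
Codon 6: GAC Asp / GAU Asp — synonymous.
Codon 7: UGG Trp / UGG Trp — identical.
Codon 8: CGA Arg / CGC Arg — synonymous.
Nonsynonymous differences: 0 → same protein.

yes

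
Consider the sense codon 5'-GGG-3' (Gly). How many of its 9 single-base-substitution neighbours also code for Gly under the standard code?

Position 1: none → 0 synonymous.
Position 2: none → 0 synonymous.
Position 3: GGT, GGC, GGA → 3 synonymous.
Total: 0 + 0 + 3 = 3.

3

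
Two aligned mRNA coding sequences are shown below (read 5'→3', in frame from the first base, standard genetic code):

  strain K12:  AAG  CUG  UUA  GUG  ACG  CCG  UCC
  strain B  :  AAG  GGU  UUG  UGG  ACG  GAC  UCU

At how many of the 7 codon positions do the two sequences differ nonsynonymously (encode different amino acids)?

3

Codon 1: AAG Lys / AAG Lys — identical.
Codon 2: CUG Leu / GGU Gly — nonsynonymous.
Codon 3: UUA Leu / UUG Leu — synonymous.
Codon 4: GUG Val / UGG Trp — nonsynonymous.
Codon 5: ACG Thr / ACG Thr — identical.
Codon 6: CCG Pro / GAC Asp — nonsynonymous.
Codon 7: UCC Ser / UCU Ser — synonymous.
Nonsynonymous differences: 3.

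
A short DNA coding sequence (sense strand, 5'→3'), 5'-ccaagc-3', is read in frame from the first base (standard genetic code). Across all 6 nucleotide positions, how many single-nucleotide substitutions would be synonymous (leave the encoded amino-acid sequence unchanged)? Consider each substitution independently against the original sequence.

4

Codon 1 (CCA, Pro): 3 synonymous substitutions.
Codon 2 (AGC, Ser): 1 synonymous substitution.
Total: 3 + 1 = 4.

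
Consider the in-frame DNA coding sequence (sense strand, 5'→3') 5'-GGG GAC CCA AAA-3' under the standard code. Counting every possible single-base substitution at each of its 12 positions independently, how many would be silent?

Codon 1 (GGG, Gly): 3 synonymous substitutions.
Codon 2 (GAC, Asp): 1 synonymous substitution.
Codon 3 (CCA, Pro): 3 synonymous substitutions.
Codon 4 (AAA, Lys): 1 synonymous substitution.
Total: 3 + 1 + 3 + 1 = 8.

8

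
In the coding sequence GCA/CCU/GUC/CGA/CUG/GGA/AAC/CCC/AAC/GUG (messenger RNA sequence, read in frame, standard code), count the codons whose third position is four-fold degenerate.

Codon 1 GCA (Ala): third position 4-fold.
Codon 2 CCU (Pro): third position 4-fold.
Codon 3 GUC (Val): third position 4-fold.
Codon 4 CGA (Arg): third position 4-fold.
Codon 5 CUG (Leu): third position 4-fold.
Codon 6 GGA (Gly): third position 4-fold.
Codon 7 AAC (Asn): third position 2-fold.
Codon 8 CCC (Pro): third position 4-fold.
Codon 9 AAC (Asn): third position 2-fold.
Codon 10 GUG (Val): third position 4-fold.
Four-fold degenerate third positions: 8.

8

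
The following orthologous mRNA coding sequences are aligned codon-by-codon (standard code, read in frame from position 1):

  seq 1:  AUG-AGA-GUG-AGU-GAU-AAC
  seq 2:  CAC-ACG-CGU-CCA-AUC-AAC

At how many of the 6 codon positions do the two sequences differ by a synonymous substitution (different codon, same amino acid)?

0

Codon 1: AUG Met / CAC His — nonsynonymous.
Codon 2: AGA Arg / ACG Thr — nonsynonymous.
Codon 3: GUG Val / CGU Arg — nonsynonymous.
Codon 4: AGU Ser / CCA Pro — nonsynonymous.
Codon 5: GAU Asp / AUC Ile — nonsynonymous.
Codon 6: AAC Asn / AAC Asn — identical.
Synonymous differences: 0.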